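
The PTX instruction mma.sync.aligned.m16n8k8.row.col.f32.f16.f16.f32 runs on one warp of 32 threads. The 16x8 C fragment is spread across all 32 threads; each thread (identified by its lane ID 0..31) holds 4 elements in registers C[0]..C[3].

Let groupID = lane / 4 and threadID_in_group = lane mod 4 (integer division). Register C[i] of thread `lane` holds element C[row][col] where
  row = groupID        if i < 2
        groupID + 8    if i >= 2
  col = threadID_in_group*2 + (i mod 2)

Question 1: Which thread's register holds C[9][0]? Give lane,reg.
r=9→G=1,rhi=1  c=0→T=0,p=0
L=1*4+0=4  i=1*2+0=2

4,2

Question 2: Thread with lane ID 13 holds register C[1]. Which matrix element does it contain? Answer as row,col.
3,3

L=13->g=13>>2=3, t=13&3=1
[1]->row 3+0=3  col 1·2+1=3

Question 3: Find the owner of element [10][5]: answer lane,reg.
10,3

r=10->g=2,rb=1  c=5->t=2,b0=1
L=2*4+2=10  i=1*2+1=3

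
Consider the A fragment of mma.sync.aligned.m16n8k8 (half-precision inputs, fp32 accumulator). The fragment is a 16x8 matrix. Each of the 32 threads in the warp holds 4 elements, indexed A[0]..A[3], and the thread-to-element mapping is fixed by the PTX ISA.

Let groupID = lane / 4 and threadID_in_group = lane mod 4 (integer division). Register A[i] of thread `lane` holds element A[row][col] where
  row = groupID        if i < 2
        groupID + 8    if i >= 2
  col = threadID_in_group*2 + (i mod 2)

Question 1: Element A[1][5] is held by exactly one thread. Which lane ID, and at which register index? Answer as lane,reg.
r: 1->gid=1,r8=0  c: 5->tid=2,i&1=1
L=1*4+2=6  i=0*2+1=1

6,1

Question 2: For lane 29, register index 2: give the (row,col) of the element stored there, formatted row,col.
lane 29: grp=7 (29/4), tig=1 (29%4)
i=2: r=7+8=15, c=1*2+0=2

15,2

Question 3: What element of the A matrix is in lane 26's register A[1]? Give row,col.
6,5

L=26->g=26>>2=6, t=26&3=2
[1]->row 6+0=6  col 2·2+1=5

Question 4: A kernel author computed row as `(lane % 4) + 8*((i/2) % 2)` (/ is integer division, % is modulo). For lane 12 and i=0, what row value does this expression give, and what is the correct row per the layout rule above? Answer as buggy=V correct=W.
`(lane % 4) + 8*((i/2) % 2)`[12,0]→0
12: G=3,T=0
[0] (3+0,0*2+0) = (3,0)
row: 0 vs 3

buggy=0 correct=3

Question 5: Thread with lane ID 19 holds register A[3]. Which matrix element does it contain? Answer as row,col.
L=19->g=19>>2=4, t=19&3=3
[3]->row 4+8=12  col 3·2+1=7

12,7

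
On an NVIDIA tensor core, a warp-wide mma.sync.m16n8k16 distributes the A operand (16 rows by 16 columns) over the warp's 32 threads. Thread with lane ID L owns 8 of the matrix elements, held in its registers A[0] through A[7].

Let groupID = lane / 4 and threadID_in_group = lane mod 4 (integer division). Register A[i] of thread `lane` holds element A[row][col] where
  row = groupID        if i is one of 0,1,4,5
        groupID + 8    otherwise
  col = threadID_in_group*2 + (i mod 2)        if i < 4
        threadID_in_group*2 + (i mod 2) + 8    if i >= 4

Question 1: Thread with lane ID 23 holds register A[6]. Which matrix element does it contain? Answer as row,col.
13,14

lane 23: grp=5 (23/4), tig=3 (23%4)
i=6: r=5+8=13, c=3*2+0+8=14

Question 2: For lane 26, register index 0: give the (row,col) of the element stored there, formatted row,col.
26: gr=6,th=2
[0] (6+0,2*2+0+0) = (6,4)

6,4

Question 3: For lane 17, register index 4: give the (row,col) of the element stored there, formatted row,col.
lane 17: gr=4 (17/4), th=1 (17%4)
i=4: r=4+0=4, c=1*2+0+8=10

4,10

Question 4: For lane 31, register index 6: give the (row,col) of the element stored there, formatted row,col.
15,14

lane 31->31/4=7, 31 mod 4=3
i=6  r:7+8->15  c:2·3+0+8->14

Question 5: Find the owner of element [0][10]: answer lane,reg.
1,4

r=0⇒gr=0,Rb=0  c=10⇒Cb=1,th=1,odd=0
L=0*4+1=1  i=1*4+0*2+0=4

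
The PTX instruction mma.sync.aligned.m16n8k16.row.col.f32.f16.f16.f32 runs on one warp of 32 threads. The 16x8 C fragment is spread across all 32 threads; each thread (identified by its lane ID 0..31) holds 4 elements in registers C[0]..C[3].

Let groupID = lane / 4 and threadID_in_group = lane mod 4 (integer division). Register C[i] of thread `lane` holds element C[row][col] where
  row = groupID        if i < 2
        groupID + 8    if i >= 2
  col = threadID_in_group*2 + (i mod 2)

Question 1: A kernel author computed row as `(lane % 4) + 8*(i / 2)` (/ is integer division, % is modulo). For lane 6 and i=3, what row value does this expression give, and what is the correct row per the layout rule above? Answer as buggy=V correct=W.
`(lane % 4) + 8*(i / 2)`[6,3]⇒10
lane 6: gr=1 (6/4), th=2 (6%4)
i=3: r=1+8=9, c=2*2+1=5
row: 10 vs 9

buggy=10 correct=9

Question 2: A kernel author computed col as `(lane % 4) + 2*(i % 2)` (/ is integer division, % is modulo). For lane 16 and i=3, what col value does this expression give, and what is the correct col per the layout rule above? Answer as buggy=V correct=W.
buggy=2 correct=1

`(lane % 4) + 2*(i % 2)`[16,3]→2
lane 16: G=4 (16/4), T=0 (16%4)
i=3: r=4+8=12, c=0*2+1=1
col: 2 vs 1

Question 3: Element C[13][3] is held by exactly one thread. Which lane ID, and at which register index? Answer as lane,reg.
r: 13->gid=5,r8=1  c: 3->tid=1,i&1=1
L=5*4+1=21  i=1*2+1=3

21,3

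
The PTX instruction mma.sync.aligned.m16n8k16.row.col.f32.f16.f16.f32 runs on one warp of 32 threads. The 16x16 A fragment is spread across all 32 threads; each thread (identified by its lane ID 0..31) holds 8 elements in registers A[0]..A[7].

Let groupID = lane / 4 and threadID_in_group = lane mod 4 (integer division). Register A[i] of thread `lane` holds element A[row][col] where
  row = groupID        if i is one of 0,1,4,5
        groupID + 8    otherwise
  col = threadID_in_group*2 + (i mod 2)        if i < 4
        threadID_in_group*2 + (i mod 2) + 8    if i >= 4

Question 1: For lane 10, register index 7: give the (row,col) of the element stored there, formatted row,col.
lane 10: g=2 (10/4), t=2 (10%4)
i=7: r=2+8=10, c=2*2+1+8=13

10,13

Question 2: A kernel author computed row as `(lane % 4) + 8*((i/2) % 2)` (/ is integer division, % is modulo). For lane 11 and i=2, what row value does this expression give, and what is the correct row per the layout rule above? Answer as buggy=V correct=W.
buggy=11 correct=10

`(lane % 4) + 8*((i/2) % 2)`[11,2]→11
11: G=2,T=3
[2] (2+8,3*2+0+0) = (10,6)
row: 11 vs 10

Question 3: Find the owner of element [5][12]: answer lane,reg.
r=5->g=5,rb=0  c=12->cb=1,t=2,b0=0
L=5*4+2=22  i=1*4+0*2+0=4

22,4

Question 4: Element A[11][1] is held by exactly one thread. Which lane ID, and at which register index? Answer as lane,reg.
12,3

r: 11->gid=3,r8=1  c: 1->c8=0,tid=0,i&1=1
L=3*4+0=12  i=0*4+1*2+1=3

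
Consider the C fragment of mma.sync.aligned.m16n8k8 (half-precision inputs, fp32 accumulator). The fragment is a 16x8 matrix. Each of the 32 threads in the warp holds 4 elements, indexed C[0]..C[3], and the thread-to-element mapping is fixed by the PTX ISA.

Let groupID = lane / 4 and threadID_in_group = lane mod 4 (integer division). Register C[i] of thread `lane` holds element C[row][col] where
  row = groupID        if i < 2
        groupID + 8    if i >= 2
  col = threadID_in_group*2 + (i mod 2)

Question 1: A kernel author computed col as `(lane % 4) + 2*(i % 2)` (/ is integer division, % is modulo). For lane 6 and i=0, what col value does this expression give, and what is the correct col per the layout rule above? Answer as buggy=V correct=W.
buggy=2 correct=4

`(lane % 4) + 2*(i % 2)`[6,0]=>2
lane 6=>6/4=1, 6 mod 4=2
i=0  r:1+0=>1  c:2·2+0=>4
col: 2 vs 4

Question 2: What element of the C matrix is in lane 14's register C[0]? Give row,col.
lane 14: G=3 (14/4), T=2 (14%4)
i=0: r=3+0=3, c=2*2+0=4

3,4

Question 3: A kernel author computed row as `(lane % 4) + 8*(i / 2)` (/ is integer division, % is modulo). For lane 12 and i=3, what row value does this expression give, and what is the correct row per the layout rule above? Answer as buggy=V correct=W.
`(lane % 4) + 8*(i / 2)`[12,3]->8
L=12->g=12>>2=3, t=12&3=0
[3]->row 3+8=11  col 0·2+1=1
row: 8 vs 11

buggy=8 correct=11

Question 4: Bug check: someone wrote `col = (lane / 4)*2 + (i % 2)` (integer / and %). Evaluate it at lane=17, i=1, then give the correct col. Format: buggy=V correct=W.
buggy=9 correct=3

`(lane / 4)*2 + (i % 2)`[17,1]→9
lane 17: G=4 (17/4), T=1 (17%4)
i=1: r=4+0=4, c=1*2+1=3
col: 9 vs 3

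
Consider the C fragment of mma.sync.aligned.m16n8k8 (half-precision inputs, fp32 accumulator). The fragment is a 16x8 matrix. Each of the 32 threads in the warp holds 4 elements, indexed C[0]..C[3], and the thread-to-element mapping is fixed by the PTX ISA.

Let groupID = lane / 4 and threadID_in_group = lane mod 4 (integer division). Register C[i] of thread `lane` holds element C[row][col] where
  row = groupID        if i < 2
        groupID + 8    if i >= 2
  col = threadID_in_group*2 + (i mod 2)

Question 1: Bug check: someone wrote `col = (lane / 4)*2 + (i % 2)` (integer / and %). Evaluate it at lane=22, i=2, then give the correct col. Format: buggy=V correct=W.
`(lane / 4)*2 + (i % 2)`[22,2]→10
22: G=5,T=2
[2] (5+8,2*2+0) = (13,4)
col: 10 vs 4

buggy=10 correct=4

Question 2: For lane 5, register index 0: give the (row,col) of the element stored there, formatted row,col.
1,2

5: grp=1,tig=1
[0] (1+0,1*2+0) = (1,2)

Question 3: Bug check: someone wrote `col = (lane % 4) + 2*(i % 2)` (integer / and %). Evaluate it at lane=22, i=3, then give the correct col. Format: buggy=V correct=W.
`(lane % 4) + 2*(i % 2)`[22,3]->4
lane 22->22/4=5, 22 mod 4=2
i=3  r:5+8->13  c:2·2+1->5
col: 4 vs 5

buggy=4 correct=5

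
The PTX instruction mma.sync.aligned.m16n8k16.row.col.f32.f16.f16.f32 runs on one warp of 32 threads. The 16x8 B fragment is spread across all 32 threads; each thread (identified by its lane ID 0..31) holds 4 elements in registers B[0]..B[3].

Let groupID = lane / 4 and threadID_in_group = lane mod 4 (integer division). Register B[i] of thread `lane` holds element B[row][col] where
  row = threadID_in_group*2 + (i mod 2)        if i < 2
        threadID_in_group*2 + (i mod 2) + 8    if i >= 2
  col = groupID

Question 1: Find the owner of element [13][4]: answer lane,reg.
c:4=>grp=4  r:13=>rB=1,tig=2,lo=1
L=4*4+2=18  i=1*2+1=3

18,3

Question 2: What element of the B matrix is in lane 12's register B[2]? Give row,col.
8,3

L=12->gid=12>>2=3, tid=12&3=0
[2]->row 0·2+0+8=8  col gid=3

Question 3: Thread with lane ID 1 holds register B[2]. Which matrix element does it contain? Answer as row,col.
10,0

L=1->g=1>>2=0, t=1&3=1
[2]->row 1·2+0+8=10  col g=0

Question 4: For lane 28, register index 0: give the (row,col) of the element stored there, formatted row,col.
L=28⇒gr=28>>2=7, th=28&3=0
[0]⇒row 0·2+0+0=0  col gr=7

0,7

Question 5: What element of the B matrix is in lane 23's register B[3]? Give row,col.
15,5

lane 23: g=5 (23/4), t=3 (23%4)
i=3: r=3*2+1+8=15, c=g=5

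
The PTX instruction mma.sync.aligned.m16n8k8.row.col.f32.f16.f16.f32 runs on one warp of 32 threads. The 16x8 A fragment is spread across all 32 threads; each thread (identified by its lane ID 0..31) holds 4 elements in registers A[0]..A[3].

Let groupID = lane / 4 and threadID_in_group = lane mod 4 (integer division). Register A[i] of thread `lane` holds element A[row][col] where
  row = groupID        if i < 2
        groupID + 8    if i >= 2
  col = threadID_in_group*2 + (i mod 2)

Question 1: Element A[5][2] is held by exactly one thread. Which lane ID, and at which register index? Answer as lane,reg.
r=5⇒gr=5,Rb=0  c=2⇒th=1,odd=0
L=5*4+1=21  i=0*2+0=0

21,0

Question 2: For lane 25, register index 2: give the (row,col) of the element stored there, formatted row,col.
lane 25->25/4=6, 25 mod 4=1
i=2  r:6+8->14  c:2·1+0->2

14,2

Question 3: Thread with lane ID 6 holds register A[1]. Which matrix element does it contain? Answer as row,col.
6: gr=1,th=2
[1] (1+0,2*2+1) = (1,5)

1,5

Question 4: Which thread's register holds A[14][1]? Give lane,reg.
r=14->g=6,rb=1  c=1->t=0,b0=1
L=6*4+0=24  i=1*2+1=3

24,3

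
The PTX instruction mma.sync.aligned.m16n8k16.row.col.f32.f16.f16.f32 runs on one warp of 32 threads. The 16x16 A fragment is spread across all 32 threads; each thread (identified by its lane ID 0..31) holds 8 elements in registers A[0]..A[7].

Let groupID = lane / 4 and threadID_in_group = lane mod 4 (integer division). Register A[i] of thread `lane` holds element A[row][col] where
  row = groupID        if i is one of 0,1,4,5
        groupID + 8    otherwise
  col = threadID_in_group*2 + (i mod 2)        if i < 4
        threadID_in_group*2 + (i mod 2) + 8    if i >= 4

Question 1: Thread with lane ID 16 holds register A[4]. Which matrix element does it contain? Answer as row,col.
4,8

16: grp=4,tig=0
[4] (4+0,0*2+0+8) = (4,8)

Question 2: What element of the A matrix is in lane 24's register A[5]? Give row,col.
6,9

lane 24->24/4=6, 24 mod 4=0
i=5  r:6+0->6  c:2·0+1+8->9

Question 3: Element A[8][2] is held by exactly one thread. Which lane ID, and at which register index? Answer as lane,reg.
r:8=>grp=0,rB=1  c:2=>cB=0,tig=1,lo=0
L=0*4+1=1  i=0*4+1*2+0=2

1,2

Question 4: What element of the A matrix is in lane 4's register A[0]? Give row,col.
1,0

lane 4: g=1 (4/4), t=0 (4%4)
i=0: r=1+0=1, c=0*2+0+0=0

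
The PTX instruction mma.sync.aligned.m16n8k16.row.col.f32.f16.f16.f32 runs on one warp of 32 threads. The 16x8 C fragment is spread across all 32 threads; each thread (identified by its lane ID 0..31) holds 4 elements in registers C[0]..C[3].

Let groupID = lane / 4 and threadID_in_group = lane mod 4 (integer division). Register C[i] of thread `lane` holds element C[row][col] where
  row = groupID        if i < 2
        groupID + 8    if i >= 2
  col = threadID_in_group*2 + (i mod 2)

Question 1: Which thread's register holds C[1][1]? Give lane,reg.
r=1->g=1,rb=0  c=1->t=0,b0=1
L=1*4+0=4  i=0*2+1=1

4,1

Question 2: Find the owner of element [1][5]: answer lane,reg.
r=1->g=1,rb=0  c=5->t=2,b0=1
L=1*4+2=6  i=0*2+1=1

6,1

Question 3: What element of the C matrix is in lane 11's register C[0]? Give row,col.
11: gr=2,th=3
[0] (2+0,3*2+0) = (2,6)

2,6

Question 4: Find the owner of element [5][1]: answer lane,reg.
r=5->g=5,rb=0  c=1->t=0,b0=1
L=5*4+0=20  i=0*2+1=1

20,1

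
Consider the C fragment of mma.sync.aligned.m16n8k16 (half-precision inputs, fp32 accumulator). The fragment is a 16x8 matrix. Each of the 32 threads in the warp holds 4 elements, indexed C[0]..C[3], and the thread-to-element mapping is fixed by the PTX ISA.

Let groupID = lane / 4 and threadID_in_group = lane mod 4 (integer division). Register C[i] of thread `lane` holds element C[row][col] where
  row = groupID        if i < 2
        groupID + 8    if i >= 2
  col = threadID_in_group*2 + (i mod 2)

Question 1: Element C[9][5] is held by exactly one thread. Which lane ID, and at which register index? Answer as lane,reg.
r=9⇒gr=1,Rb=1  c=5⇒th=2,odd=1
L=1*4+2=6  i=1*2+1=3

6,3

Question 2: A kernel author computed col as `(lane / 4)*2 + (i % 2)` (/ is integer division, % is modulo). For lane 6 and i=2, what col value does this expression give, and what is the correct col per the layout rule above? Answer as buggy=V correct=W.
buggy=2 correct=4

`(lane / 4)*2 + (i % 2)`[6,2]=>2
lane 6=>6/4=1, 6 mod 4=2
i=2  r:1+8=>9  c:2·2+0=>4
col: 2 vs 4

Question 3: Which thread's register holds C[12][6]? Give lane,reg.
r: 12->gid=4,r8=1  c: 6->tid=3,i&1=0
L=4*4+3=19  i=1*2+0=2

19,2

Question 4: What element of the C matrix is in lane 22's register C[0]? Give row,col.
5,4

L=22=>grp=22>>2=5, tig=22&3=2
[0]=>row 5+0=5  col 2·2+0=4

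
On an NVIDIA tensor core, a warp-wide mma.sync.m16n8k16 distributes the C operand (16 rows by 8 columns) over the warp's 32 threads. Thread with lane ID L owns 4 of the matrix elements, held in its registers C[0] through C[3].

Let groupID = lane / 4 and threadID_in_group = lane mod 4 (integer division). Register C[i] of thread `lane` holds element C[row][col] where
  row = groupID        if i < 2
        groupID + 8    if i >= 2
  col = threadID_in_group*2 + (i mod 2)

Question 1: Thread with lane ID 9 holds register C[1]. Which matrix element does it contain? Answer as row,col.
2,3

L=9⇒gr=9>>2=2, th=9&3=1
[1]⇒row 2+0=2  col 1·2+1=3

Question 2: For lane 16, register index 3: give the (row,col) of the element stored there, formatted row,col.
12,1

lane 16: gid=4 (16/4), tid=0 (16%4)
i=3: r=4+8=12, c=0*2+1=1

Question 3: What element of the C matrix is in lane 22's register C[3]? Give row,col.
13,5

22: grp=5,tig=2
[3] (5+8,2*2+1) = (13,5)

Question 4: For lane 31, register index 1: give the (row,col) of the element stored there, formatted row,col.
7,7

L=31→G=31>>2=7, T=31&3=3
[1]→row 7+0=7  col 3·2+1=7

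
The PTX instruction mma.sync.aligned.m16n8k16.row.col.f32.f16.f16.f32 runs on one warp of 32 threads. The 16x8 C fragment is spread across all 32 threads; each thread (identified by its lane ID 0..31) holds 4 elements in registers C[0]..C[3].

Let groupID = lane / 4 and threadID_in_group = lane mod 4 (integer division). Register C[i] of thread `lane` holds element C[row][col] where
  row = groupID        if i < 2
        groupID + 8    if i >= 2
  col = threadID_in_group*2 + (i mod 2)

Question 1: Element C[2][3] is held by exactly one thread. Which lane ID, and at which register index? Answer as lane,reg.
r=2⇒gr=2,Rb=0  c=3⇒th=1,odd=1
L=2*4+1=9  i=0*2+1=1

9,1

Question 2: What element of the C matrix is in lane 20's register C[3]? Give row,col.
13,1

20: G=5,T=0
[3] (5+8,0*2+1) = (13,1)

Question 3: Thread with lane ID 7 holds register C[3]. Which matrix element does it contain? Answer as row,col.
9,7

7: gid=1,tid=3
[3] (1+8,3*2+1) = (9,7)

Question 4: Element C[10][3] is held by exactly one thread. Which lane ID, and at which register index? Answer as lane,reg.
r:10=>grp=2,rB=1  c:3=>tig=1,lo=1
L=2*4+1=9  i=1*2+1=3

9,3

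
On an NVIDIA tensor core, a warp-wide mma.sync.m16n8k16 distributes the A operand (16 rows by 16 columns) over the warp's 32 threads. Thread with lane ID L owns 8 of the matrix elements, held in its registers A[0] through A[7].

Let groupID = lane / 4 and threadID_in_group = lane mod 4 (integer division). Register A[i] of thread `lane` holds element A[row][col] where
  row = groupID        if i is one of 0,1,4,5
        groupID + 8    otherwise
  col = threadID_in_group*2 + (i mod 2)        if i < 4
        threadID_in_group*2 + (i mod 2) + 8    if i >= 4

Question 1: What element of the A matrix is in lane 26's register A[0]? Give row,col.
lane 26=>26/4=6, 26 mod 4=2
i=0  r:6+0=>6  c:2·2+0+0=>4

6,4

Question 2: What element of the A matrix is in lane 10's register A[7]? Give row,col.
L=10->g=10>>2=2, t=10&3=2
[7]->row 2+8=10  col 2·2+1+8=13

10,13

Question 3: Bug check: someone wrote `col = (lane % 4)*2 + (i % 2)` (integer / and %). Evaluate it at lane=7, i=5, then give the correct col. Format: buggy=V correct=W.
`(lane % 4)*2 + (i % 2)`[7,5]->7
lane 7: gid=1 (7/4), tid=3 (7%4)
i=5: r=1+0=1, c=3*2+1+8=15
col: 7 vs 15

buggy=7 correct=15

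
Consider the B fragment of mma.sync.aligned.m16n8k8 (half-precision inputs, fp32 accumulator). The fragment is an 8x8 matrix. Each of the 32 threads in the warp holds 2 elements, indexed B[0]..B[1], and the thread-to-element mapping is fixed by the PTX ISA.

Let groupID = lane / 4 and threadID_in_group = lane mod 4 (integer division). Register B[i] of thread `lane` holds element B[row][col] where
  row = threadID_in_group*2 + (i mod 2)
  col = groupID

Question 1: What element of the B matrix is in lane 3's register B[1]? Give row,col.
7,0

lane 3: gr=0 (3/4), th=3 (3%4)
i=1: r=3*2+1=7, c=gr=0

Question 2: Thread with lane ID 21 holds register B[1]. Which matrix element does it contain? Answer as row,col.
3,5

L=21=>grp=21>>2=5, tig=21&3=1
[1]=>row 1·2+1=3  col grp=5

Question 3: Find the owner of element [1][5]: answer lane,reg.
20,1

c:5=>grp=5  r:1=>tig=0,lo=1
L=5*4+0=20  i=1=1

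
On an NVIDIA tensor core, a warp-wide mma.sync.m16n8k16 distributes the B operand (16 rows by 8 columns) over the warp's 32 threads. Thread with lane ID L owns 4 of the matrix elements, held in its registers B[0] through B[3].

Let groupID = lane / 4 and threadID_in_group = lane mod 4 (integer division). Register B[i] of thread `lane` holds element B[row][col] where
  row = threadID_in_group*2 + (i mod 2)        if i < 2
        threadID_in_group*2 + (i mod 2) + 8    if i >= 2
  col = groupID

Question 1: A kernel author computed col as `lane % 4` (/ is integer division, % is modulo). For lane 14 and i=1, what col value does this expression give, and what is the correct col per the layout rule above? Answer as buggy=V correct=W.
buggy=2 correct=3

`lane % 4`[14,1]⇒2
lane 14⇒14/4=3, 14 mod 4=2
i=1  r:2·2+1+0⇒5  c:3
col: 2 vs 3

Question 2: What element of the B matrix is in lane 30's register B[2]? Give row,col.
12,7

30: gr=7,th=2
[2] (2*2+0+8,7) = (12,7)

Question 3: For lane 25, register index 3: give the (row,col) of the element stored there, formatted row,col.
11,6

lane 25: g=6 (25/4), t=1 (25%4)
i=3: r=1*2+1+8=11, c=g=6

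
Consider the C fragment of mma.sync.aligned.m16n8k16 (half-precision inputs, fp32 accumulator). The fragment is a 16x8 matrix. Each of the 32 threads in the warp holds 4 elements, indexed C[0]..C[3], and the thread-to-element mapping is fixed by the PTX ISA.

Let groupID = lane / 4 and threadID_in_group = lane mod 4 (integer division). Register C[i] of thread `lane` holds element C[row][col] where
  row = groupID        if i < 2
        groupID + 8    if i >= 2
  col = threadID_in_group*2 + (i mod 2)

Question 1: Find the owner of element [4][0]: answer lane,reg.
r=4→G=4,rhi=0  c=0→T=0,p=0
L=4*4+0=16  i=0*2+0=0

16,0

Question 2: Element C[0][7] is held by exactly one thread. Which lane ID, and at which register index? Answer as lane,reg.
3,1

r: 0->gid=0,r8=0  c: 7->tid=3,i&1=1
L=0*4+3=3  i=0*2+1=1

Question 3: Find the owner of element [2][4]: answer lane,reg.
r: 2->gid=2,r8=0  c: 4->tid=2,i&1=0
L=2*4+2=10  i=0*2+0=0

10,0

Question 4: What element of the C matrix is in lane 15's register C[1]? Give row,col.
3,7

L=15⇒gr=15>>2=3, th=15&3=3
[1]⇒row 3+0=3  col 3·2+1=7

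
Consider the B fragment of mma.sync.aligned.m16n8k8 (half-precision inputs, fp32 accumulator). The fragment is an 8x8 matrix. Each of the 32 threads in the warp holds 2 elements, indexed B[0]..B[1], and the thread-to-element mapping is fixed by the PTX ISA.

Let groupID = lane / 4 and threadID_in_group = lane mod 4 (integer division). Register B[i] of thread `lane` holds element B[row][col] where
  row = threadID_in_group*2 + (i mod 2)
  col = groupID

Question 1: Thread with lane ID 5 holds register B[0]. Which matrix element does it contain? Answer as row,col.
2,1

5: gid=1,tid=1
[0] (1*2+0,1) = (2,1)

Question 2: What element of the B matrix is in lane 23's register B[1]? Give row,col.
7,5

lane 23->23/4=5, 23 mod 4=3
i=1  r:2·3+1->7  c:5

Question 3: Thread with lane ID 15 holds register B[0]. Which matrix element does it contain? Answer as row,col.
6,3

L=15->gid=15>>2=3, tid=15&3=3
[0]->row 3·2+0=6  col gid=3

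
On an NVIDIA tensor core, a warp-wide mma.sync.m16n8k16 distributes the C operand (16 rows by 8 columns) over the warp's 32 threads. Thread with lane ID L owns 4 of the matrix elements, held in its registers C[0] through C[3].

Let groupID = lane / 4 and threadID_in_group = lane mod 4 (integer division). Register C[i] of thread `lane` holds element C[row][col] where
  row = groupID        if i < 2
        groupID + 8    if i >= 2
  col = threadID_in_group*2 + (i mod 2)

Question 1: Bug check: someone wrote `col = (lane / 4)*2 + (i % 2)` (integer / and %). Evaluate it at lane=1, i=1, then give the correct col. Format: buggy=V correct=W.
`(lane / 4)*2 + (i % 2)`[1,1]->1
lane 1: gid=0 (1/4), tid=1 (1%4)
i=1: r=0+0=0, c=1*2+1=3
col: 1 vs 3

buggy=1 correct=3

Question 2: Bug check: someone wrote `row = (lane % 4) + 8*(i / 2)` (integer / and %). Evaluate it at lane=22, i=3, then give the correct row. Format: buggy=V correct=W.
`(lane % 4) + 8*(i / 2)`[22,3]->10
lane 22->22/4=5, 22 mod 4=2
i=3  r:5+8->13  c:2·2+1->5
row: 10 vs 13

buggy=10 correct=13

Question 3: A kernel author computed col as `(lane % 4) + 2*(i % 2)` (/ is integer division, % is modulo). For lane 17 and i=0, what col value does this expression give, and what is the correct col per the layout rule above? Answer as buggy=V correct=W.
buggy=1 correct=2

`(lane % 4) + 2*(i % 2)`[17,0]->1
lane 17->17/4=4, 17 mod 4=1
i=0  r:4+0->4  c:2·1+0->2
col: 1 vs 2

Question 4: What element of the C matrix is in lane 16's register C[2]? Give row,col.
12,0

lane 16: g=4 (16/4), t=0 (16%4)
i=2: r=4+8=12, c=0*2+0=0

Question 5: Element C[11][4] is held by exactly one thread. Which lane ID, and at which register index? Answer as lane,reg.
14,2

r=11⇒gr=3,Rb=1  c=4⇒th=2,odd=0
L=3*4+2=14  i=1*2+0=2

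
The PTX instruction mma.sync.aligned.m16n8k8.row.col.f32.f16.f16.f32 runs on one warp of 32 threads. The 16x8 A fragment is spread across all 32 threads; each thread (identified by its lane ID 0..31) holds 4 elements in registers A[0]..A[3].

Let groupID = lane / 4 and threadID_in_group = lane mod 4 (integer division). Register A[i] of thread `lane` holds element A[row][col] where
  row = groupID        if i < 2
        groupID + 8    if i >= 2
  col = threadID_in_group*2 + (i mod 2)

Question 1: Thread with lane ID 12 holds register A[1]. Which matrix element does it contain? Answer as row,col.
lane 12->12/4=3, 12 mod 4=0
i=1  r:3+0->3  c:2·0+1->1

3,1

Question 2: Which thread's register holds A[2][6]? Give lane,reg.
11,0

r=2->g=2,rb=0  c=6->t=3,b0=0
L=2*4+3=11  i=0*2+0=0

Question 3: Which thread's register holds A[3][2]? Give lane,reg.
r=3⇒gr=3,Rb=0  c=2⇒th=1,odd=0
L=3*4+1=13  i=0*2+0=0

13,0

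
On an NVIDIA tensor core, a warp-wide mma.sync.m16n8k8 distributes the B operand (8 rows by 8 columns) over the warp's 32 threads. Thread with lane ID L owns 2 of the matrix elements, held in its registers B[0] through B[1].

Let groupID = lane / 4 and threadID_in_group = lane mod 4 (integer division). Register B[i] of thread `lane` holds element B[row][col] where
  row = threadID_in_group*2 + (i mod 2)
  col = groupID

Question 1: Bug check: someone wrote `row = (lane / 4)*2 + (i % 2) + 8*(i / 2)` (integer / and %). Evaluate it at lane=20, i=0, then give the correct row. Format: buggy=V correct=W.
`(lane / 4)*2 + (i % 2) + 8*(i / 2)`[20,0]->10
20: g=5,t=0
[0] (0*2+0,5) = (0,5)
row: 10 vs 0

buggy=10 correct=0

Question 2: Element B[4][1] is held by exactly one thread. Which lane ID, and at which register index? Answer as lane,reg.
c=1→G=1  r=4→T=2,p=0
L=1*4+2=6  i=0=0

6,0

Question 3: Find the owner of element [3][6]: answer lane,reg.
25,1

c=6→G=6  r=3→T=1,p=1
L=6*4+1=25  i=1=1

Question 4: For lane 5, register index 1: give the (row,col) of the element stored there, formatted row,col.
3,1

L=5⇒gr=5>>2=1, th=5&3=1
[1]⇒row 1·2+1=3  col gr=1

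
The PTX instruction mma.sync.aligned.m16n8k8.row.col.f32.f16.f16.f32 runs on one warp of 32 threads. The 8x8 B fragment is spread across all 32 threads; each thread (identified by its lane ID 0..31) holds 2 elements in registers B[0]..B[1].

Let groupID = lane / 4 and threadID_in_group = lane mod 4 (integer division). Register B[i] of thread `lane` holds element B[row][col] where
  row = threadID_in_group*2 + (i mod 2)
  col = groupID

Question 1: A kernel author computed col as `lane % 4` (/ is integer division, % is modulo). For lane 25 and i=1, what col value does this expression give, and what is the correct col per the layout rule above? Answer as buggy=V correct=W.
`lane % 4`[25,1]->1
lane 25->25/4=6, 25 mod 4=1
i=1  r:2·1+1->3  c:6
col: 1 vs 6

buggy=1 correct=6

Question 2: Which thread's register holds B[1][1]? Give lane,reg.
4,1

c=1⇒gr=1  r=1⇒th=0,odd=1
L=1*4+0=4  i=1=1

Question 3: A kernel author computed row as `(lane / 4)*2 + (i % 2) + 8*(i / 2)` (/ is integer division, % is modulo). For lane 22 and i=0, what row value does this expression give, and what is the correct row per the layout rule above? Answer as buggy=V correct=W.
buggy=10 correct=4

`(lane / 4)*2 + (i % 2) + 8*(i / 2)`[22,0]⇒10
lane 22⇒22/4=5, 22 mod 4=2
i=0  r:2·2+0⇒4  c:5
row: 10 vs 4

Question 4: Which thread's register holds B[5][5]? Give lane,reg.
22,1

c=5->g=5  r=5->t=2,b0=1
L=5*4+2=22  i=1=1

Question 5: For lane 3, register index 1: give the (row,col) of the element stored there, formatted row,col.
lane 3⇒3/4=0, 3 mod 4=3
i=1  r:2·3+1⇒7  c:0

7,0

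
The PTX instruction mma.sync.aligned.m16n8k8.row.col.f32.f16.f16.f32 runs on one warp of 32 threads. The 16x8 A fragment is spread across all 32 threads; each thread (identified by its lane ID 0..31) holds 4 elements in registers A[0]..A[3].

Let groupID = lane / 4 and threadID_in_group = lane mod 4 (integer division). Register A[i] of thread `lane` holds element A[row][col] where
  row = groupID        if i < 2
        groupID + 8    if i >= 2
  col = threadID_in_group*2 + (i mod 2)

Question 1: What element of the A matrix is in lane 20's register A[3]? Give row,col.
lane 20⇒20/4=5, 20 mod 4=0
i=3  r:5+8⇒13  c:2·0+1⇒1

13,1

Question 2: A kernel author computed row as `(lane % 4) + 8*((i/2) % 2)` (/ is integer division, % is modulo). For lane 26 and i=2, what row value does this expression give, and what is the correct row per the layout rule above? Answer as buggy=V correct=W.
buggy=10 correct=14

`(lane % 4) + 8*((i/2) % 2)`[26,2]→10
26: G=6,T=2
[2] (6+8,2*2+0) = (14,4)
row: 10 vs 14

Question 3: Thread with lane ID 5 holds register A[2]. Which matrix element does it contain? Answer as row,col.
lane 5: gid=1 (5/4), tid=1 (5%4)
i=2: r=1+8=9, c=1*2+0=2

9,2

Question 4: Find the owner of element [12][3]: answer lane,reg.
r=12→G=4,rhi=1  c=3→T=1,p=1
L=4*4+1=17  i=1*2+1=3

17,3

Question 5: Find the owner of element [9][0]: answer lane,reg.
r:9=>grp=1,rB=1  c:0=>tig=0,lo=0
L=1*4+0=4  i=1*2+0=2

4,2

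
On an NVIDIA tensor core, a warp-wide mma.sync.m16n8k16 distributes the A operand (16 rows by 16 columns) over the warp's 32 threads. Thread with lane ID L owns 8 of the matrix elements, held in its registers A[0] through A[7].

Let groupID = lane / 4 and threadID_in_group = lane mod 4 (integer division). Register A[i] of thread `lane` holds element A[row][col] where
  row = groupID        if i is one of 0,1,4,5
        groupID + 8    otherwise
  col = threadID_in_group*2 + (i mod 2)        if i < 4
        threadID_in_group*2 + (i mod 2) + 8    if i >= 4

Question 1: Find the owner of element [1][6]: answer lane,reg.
7,0

r=1→G=1,rhi=0  c=6→chi=0,T=3,p=0
L=1*4+3=7  i=0*4+0*2+0=0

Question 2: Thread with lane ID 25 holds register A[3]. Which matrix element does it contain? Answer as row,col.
L=25→G=25>>2=6, T=25&3=1
[3]→row 6+8=14  col 1·2+1+0=3

14,3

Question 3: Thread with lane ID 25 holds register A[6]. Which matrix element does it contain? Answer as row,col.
14,10

lane 25: gr=6 (25/4), th=1 (25%4)
i=6: r=6+8=14, c=1*2+0+8=10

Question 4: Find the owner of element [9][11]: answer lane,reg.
r=9->g=1,rb=1  c=11->cb=1,t=1,b0=1
L=1*4+1=5  i=1*4+1*2+1=7

5,7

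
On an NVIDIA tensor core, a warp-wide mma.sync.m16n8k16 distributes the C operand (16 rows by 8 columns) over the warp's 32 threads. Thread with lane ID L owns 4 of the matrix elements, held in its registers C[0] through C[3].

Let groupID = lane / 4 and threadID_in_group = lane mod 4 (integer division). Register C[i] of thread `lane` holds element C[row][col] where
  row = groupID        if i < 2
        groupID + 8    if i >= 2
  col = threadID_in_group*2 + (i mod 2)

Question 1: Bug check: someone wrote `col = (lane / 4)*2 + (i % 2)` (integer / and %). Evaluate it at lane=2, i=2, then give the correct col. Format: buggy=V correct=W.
`(lane / 4)*2 + (i % 2)`[2,2]⇒0
lane 2: gr=0 (2/4), th=2 (2%4)
i=2: r=0+8=8, c=2*2+0=4
col: 0 vs 4

buggy=0 correct=4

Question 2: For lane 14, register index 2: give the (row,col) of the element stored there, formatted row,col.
11,4

L=14->gid=14>>2=3, tid=14&3=2
[2]->row 3+8=11  col 2·2+0=4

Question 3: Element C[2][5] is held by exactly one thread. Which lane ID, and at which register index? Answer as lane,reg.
r: 2->gid=2,r8=0  c: 5->tid=2,i&1=1
L=2*4+2=10  i=0*2+1=1

10,1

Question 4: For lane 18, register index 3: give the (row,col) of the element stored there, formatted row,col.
lane 18: gr=4 (18/4), th=2 (18%4)
i=3: r=4+8=12, c=2*2+1=5

12,5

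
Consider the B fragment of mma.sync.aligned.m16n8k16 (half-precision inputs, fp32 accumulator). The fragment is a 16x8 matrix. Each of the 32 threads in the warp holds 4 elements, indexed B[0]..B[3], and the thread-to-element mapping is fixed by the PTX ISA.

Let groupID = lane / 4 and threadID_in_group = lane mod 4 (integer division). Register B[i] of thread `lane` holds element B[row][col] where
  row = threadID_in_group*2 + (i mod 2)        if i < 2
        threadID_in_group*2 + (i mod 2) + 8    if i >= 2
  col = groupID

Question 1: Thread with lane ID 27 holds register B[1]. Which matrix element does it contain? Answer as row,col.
7,6

lane 27: gr=6 (27/4), th=3 (27%4)
i=1: r=3*2+1+0=7, c=gr=6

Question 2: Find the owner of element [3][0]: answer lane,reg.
1,1

c=0⇒gr=0  r=3⇒Rb=0,th=1,odd=1
L=0*4+1=1  i=0*2+1=1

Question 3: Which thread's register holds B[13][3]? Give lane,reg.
c=3->g=3  r=13->rb=1,t=2,b0=1
L=3*4+2=14  i=1*2+1=3

14,3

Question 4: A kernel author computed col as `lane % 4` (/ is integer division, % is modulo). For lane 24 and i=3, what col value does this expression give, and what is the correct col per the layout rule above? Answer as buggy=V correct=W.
`lane % 4`[24,3]->0
lane 24: g=6 (24/4), t=0 (24%4)
i=3: r=0*2+1+8=9, c=g=6
col: 0 vs 6

buggy=0 correct=6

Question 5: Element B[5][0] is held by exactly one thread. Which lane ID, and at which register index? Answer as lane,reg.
c=0→G=0  r=5→rhi=0,T=2,p=1
L=0*4+2=2  i=0*2+1=1

2,1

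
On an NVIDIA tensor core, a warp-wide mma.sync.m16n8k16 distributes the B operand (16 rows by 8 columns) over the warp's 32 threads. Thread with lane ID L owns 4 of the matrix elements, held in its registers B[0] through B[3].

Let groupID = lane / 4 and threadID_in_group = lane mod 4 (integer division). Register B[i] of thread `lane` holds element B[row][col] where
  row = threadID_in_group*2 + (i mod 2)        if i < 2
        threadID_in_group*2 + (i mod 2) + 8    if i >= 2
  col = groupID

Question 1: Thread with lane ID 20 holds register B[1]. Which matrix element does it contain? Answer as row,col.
L=20=>grp=20>>2=5, tig=20&3=0
[1]=>row 0·2+1+0=1  col grp=5

1,5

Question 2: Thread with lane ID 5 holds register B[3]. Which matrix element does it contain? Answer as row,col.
lane 5⇒5/4=1, 5 mod 4=1
i=3  r:2·1+1+8⇒11  c:1

11,1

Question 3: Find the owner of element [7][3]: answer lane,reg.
c=3->g=3  r=7->rb=0,t=3,b0=1
L=3*4+3=15  i=0*2+1=1

15,1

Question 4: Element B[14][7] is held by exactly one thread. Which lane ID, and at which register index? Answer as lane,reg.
31,2

c: 7->gid=7  r: 14->r8=1,tid=3,i&1=0
L=7*4+3=31  i=1*2+0=2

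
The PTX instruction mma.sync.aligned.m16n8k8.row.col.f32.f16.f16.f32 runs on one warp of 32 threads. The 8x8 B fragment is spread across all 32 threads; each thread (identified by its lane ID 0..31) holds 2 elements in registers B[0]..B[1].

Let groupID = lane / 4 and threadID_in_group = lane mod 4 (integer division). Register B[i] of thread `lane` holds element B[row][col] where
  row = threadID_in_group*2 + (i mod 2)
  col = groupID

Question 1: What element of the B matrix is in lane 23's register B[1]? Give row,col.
7,5

L=23=>grp=23>>2=5, tig=23&3=3
[1]=>row 3·2+1=7  col grp=5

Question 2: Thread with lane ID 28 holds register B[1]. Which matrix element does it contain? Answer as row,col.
1,7

L=28=>grp=28>>2=7, tig=28&3=0
[1]=>row 0·2+1=1  col grp=7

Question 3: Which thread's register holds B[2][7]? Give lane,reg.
c=7⇒gr=7  r=2⇒th=1,odd=0
L=7*4+1=29  i=0=0

29,0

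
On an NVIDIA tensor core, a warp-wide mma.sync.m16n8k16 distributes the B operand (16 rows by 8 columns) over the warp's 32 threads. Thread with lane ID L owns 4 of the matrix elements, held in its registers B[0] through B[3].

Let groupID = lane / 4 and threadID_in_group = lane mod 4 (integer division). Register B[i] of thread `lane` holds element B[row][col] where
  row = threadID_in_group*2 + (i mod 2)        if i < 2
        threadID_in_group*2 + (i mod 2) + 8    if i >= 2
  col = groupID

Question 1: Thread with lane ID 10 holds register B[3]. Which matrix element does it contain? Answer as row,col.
13,2

10: gr=2,th=2
[3] (2*2+1+8,2) = (13,2)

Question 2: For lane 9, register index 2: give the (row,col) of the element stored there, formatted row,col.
10,2

9: G=2,T=1
[2] (1*2+0+8,2) = (10,2)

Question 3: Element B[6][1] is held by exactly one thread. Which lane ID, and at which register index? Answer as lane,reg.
c=1⇒gr=1  r=6⇒Rb=0,th=3,odd=0
L=1*4+3=7  i=0*2+0=0

7,0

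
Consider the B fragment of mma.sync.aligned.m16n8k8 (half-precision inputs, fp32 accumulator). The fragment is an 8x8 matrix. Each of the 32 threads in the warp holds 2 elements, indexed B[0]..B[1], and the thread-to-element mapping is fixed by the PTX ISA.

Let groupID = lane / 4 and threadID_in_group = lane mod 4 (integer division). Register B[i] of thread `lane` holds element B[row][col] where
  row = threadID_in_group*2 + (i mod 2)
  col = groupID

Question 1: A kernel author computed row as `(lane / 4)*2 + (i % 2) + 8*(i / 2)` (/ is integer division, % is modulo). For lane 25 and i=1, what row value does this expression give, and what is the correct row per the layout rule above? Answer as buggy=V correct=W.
`(lane / 4)*2 + (i % 2) + 8*(i / 2)`[25,1]->13
25: gid=6,tid=1
[1] (1*2+1,6) = (3,6)
row: 13 vs 3

buggy=13 correct=3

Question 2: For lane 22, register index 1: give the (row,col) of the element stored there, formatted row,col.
22: gid=5,tid=2
[1] (2*2+1,5) = (5,5)

5,5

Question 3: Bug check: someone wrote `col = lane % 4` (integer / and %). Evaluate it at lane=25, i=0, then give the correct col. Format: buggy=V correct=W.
buggy=1 correct=6

`lane % 4`[25,0]->1
lane 25->25/4=6, 25 mod 4=1
i=0  r:2·1+0->2  c:6
col: 1 vs 6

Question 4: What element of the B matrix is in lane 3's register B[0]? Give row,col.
6,0

lane 3: grp=0 (3/4), tig=3 (3%4)
i=0: r=3*2+0=6, c=grp=0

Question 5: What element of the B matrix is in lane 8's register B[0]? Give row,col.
0,2

L=8=>grp=8>>2=2, tig=8&3=0
[0]=>row 0·2+0=0  col grp=2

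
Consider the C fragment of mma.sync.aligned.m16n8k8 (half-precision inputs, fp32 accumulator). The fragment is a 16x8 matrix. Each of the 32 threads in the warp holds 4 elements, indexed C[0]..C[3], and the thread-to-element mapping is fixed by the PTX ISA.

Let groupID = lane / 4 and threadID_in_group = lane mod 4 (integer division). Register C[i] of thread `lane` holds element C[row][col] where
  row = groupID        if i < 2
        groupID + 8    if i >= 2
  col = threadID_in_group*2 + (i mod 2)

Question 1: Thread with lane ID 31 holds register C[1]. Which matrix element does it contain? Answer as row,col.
7,7

lane 31: g=7 (31/4), t=3 (31%4)
i=1: r=7+0=7, c=3*2+1=7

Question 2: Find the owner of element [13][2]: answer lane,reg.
21,2

r=13->g=5,rb=1  c=2->t=1,b0=0
L=5*4+1=21  i=1*2+0=2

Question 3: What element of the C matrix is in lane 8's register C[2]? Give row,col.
10,0

8: g=2,t=0
[2] (2+8,0*2+0) = (10,0)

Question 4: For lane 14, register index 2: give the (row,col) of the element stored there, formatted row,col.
lane 14: g=3 (14/4), t=2 (14%4)
i=2: r=3+8=11, c=2*2+0=4

11,4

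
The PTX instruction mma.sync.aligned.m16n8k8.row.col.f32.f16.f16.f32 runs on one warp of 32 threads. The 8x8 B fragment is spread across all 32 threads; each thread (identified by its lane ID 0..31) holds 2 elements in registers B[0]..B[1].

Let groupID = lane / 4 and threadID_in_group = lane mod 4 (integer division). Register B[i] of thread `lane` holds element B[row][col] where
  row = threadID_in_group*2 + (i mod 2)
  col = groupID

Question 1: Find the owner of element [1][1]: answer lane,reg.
c=1→G=1  r=1→T=0,p=1
L=1*4+0=4  i=1=1

4,1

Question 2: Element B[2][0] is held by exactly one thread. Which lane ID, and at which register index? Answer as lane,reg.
c=0→G=0  r=2→T=1,p=0
L=0*4+1=1  i=0=0

1,0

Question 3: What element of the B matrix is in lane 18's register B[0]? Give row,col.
18: g=4,t=2
[0] (2*2+0,4) = (4,4)

4,4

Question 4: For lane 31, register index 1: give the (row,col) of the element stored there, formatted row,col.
7,7

lane 31: g=7 (31/4), t=3 (31%4)
i=1: r=3*2+1=7, c=g=7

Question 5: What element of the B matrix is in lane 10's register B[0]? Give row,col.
4,2

lane 10->10/4=2, 10 mod 4=2
i=0  r:2·2+0->4  c:2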